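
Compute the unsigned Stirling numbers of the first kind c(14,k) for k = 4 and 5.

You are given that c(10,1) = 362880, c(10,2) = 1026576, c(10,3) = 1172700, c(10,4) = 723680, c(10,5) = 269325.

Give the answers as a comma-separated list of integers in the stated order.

20313753096, 9957703756

i=11: T(11,1)=0+10·362880=3628800 | T(11,2)=362880+10·1026576=10628640 | T(11,3)=1026576+10·1172700=12753576 | T(11,4)=1172700+10·723680=8409500 | T(11,5)=723680+10·269325=3416930
i=12: T(12,2)=3628800+11·10628640=120543840 | T(12,3)=10628640+11·12753576=150917976 | T(12,4)=12753576+11·8409500=105258076 | T(12,5)=8409500+11·3416930=45995730
i=13: T(13,3)=120543840+12·150917976=1931559552 | T(13,4)=150917976+12·105258076=1414014888 | T(13,5)=105258076+12·45995730=657206836
i=14: T(14,4)=1931559552+13·1414014888=20313753096 | T(14,5)=1414014888+13·657206836=9957703756
Read c(14,4) = 20313753096, c(14,5) = 9957703756.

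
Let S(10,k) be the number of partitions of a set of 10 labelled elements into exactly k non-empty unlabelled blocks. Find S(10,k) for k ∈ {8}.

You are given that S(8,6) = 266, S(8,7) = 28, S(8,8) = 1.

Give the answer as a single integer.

i=9: T(9,7)=266+7·28=462 | T(9,8)=28+8·1=36
i=10: T(10,8)=462+8·36=750
Read S(10,8) = 750.

750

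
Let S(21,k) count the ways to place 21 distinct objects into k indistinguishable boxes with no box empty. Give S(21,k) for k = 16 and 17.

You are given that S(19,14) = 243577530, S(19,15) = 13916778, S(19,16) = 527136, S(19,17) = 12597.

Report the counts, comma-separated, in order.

809944464, 34952799

@20  (20,15):13916778·15+243577530→452329200, (20,16):527136·16+13916778→22350954, (20,17):12597·17+527136→741285
@21  (21,16):22350954·16+452329200→809944464, (21,17):741285·17+22350954→34952799
Read S(21,16) = 809944464, S(21,17) = 34952799.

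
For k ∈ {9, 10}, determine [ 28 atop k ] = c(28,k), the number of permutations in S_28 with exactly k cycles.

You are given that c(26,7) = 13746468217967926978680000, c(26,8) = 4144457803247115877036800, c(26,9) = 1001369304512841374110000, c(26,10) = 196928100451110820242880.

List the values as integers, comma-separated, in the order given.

[27] T[27,8]:26*4144457803247115877036800+13746468217967926978680000=121502371102392939781636800 · T[27,9]:26*1001369304512841374110000+4144457803247115877036800=30180059720580991603896800 · T[27,10]:26*196928100451110820242880+1001369304512841374110000=6121499916241722700424880
[28] T[28,9]:27*30180059720580991603896800+121502371102392939781636800=936363983558079713086850400 · T[28,10]:27*6121499916241722700424880+30180059720580991603896800=195460557459107504515368560
Read c(28,9) = 936363983558079713086850400, c(28,10) = 195460557459107504515368560.

936363983558079713086850400, 195460557459107504515368560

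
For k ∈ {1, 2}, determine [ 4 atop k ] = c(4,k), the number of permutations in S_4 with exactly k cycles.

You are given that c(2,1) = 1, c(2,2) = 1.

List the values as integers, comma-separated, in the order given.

r3: T_3,1=2×1+0=2; T_3,2=2×1+1=3
r4: T_4,1=3×2+0=6; T_4,2=3×3+2=11
Read c(4,1) = 6, c(4,2) = 11.

6, 11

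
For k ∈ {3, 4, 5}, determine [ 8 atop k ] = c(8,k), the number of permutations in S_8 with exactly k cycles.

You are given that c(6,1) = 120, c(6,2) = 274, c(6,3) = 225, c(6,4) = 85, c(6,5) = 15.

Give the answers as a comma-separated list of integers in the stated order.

row 7: T[7][2]=6·274+120=1764  T[7][3]=6·225+274=1624  T[7][4]=6·85+225=735  T[7][5]=6·15+85=175
row 8: T[8][3]=7·1624+1764=13132  T[8][4]=7·735+1624=6769  T[8][5]=7·175+735=1960
Read c(8,3) = 13132, c(8,4) = 6769, c(8,5) = 1960.

13132, 6769, 1960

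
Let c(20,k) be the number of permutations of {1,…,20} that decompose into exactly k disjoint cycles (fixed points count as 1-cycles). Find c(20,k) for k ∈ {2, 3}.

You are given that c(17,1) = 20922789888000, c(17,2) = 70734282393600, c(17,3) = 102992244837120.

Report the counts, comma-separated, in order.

431565146817638400, 668609730341153280

[18] T[18,1]:17*20922789888000+0=355687428096000 · T[18,2]:17*70734282393600+20922789888000=1223405590579200 · T[18,3]:17*102992244837120+70734282393600=1821602444624640
[19] T[19,1]:18*355687428096000+0=6402373705728000 · T[19,2]:18*1223405590579200+355687428096000=22376988058521600 · T[19,3]:18*1821602444624640+1223405590579200=34012249593822720
[20] T[20,2]:19*22376988058521600+6402373705728000=431565146817638400 · T[20,3]:19*34012249593822720+22376988058521600=668609730341153280
Read c(20,2) = 431565146817638400, c(20,3) = 668609730341153280.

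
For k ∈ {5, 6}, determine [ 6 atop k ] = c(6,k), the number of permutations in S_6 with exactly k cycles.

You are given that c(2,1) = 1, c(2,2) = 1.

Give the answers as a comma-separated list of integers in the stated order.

15, 1

@3  (3,2):1·2+1→3, (3,3):0·2+1→1
@4  (4,3):1·3+3→6, (4,4):0·3+1→1
@5  (5,4):1·4+6→10, (5,5):0·4+1→1
@6  (6,5):1·5+10→15, (6,6):0·5+1→1
Read c(6,5) = 15, c(6,6) = 1.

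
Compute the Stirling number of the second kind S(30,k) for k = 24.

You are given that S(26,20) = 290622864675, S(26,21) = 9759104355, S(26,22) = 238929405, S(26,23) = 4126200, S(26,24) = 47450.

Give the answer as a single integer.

[27] T[27,21]:21*9759104355+290622864675=495564056130 · T[27,22]:22*238929405+9759104355=15015551265 · T[27,23]:23*4126200+238929405=333832005 · T[27,24]:24*47450+4126200=5265000
[28] T[28,22]:22*15015551265+495564056130=825906183960 · T[28,23]:23*333832005+15015551265=22693687380 · T[28,24]:24*5265000+333832005=460192005
[29] T[29,23]:23*22693687380+825906183960=1347860993700 · T[29,24]:24*460192005+22693687380=33738295500
[30] T[30,24]:24*33738295500+1347860993700=2157580085700
Read S(30,24) = 2157580085700.

2157580085700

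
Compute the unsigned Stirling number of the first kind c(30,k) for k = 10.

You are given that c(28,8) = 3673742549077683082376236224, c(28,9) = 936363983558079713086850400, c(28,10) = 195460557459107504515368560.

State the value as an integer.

i=29: T(29,9)=3673742549077683082376236224+28·936363983558079713086850400=29891934088703915048808047424 | T(29,10)=936363983558079713086850400+28·195460557459107504515368560=6409259592413089839517170080
i=30: T(30,10)=29891934088703915048808047424+29·6409259592413089839517170080=215760462268683520394805979744
Read c(30,10) = 215760462268683520394805979744.

215760462268683520394805979744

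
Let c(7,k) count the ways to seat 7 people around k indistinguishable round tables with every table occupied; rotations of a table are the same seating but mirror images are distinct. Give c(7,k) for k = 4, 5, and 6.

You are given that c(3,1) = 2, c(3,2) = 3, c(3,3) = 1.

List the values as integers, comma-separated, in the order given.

735, 175, 21

@4  (4,1):2·3+0→6, (4,2):3·3+2→11, (4,3):1·3+3→6, (4,4):0·3+1→1
@5  (5,2):11·4+6→50, (5,3):6·4+11→35, (5,4):1·4+6→10, (5,5):0·4+1→1
@6  (6,3):35·5+50→225, (6,4):10·5+35→85, (6,5):1·5+10→15, (6,6):0·5+1→1
@7  (7,4):85·6+225→735, (7,5):15·6+85→175, (7,6):1·6+15→21
Read c(7,4) = 735, c(7,5) = 175, c(7,6) = 21.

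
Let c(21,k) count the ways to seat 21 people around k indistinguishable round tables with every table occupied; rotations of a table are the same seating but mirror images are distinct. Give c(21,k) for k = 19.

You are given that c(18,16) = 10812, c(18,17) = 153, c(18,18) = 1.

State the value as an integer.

20615

row 19: T[19][17]=18·153+10812=13566  T[19][18]=18·1+153=171  T[19][19]=18·0+1=1
row 20: T[20][18]=19·171+13566=16815  T[20][19]=19·1+171=190
row 21: T[21][19]=20·190+16815=20615
Read c(21,19) = 20615.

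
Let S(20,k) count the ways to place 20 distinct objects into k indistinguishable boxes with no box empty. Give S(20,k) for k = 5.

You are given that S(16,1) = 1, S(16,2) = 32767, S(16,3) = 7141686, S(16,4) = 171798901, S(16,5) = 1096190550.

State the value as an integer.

749206090500

@17  (17,2):32767·2+1→65535, (17,3):7141686·3+32767→21457825, (17,4):171798901·4+7141686→694337290, (17,5):1096190550·5+171798901→5652751651
@18  (18,3):21457825·3+65535→64439010, (18,4):694337290·4+21457825→2798806985, (18,5):5652751651·5+694337290→28958095545
@19  (19,4):2798806985·4+64439010→11259666950, (19,5):28958095545·5+2798806985→147589284710
@20  (20,5):147589284710·5+11259666950→749206090500
Read S(20,5) = 749206090500.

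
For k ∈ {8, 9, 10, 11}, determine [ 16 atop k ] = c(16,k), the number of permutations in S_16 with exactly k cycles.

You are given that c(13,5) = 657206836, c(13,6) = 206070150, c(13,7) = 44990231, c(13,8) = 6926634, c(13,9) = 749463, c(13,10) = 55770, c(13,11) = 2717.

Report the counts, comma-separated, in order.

54631129553, 8207628000, 928095740, 78558480

r14: T_14,6=13×206070150+657206836=3336118786; T_14,7=13×44990231+206070150=790943153; T_14,8=13×6926634+44990231=135036473; T_14,9=13×749463+6926634=16669653; T_14,10=13×55770+749463=1474473; T_14,11=13×2717+55770=91091
r15: T_15,7=14×790943153+3336118786=14409322928; T_15,8=14×135036473+790943153=2681453775; T_15,9=14×16669653+135036473=368411615; T_15,10=14×1474473+16669653=37312275; T_15,11=14×91091+1474473=2749747
r16: T_16,8=15×2681453775+14409322928=54631129553; T_16,9=15×368411615+2681453775=8207628000; T_16,10=15×37312275+368411615=928095740; T_16,11=15×2749747+37312275=78558480
Read c(16,8) = 54631129553, c(16,9) = 8207628000, c(16,10) = 928095740, c(16,11) = 78558480.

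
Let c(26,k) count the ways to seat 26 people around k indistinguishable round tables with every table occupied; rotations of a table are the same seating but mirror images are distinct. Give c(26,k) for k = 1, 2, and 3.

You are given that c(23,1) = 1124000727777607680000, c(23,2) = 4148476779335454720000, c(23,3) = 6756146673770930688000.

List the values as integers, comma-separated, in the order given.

@24  (24,1):1124000727777607680000·23+0→25852016738884976640000, (24,2):4148476779335454720000·23+1124000727777607680000→96538966652493066240000, (24,3):6756146673770930688000·23+4148476779335454720000→159539850276066860544000
@25  (25,1):25852016738884976640000·24+0→620448401733239439360000, (25,2):96538966652493066240000·24+25852016738884976640000→2342787216398718566400000, (25,3):159539850276066860544000·24+96538966652493066240000→3925495373278097719296000
@26  (26,1):620448401733239439360000·25+0→15511210043330985984000000, (26,2):2342787216398718566400000·25+620448401733239439360000→59190128811701203599360000, (26,3):3925495373278097719296000·25+2342787216398718566400000→100480171548351161548800000
Read c(26,1) = 15511210043330985984000000, c(26,2) = 59190128811701203599360000, c(26,3) = 100480171548351161548800000.

15511210043330985984000000, 59190128811701203599360000, 100480171548351161548800000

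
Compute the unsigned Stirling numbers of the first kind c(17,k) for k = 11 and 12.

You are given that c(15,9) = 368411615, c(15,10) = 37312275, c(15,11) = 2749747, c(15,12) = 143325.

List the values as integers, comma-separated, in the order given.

2185031420, 156952432

i=16: T(16,10)=368411615+15·37312275=928095740 | T(16,11)=37312275+15·2749747=78558480 | T(16,12)=2749747+15·143325=4899622
i=17: T(17,11)=928095740+16·78558480=2185031420 | T(17,12)=78558480+16·4899622=156952432
Read c(17,11) = 2185031420, c(17,12) = 156952432.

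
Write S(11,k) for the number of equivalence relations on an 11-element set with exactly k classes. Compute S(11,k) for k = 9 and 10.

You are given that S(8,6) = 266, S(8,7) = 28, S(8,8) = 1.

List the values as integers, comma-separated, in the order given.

[9] T[9,7]:7*28+266=462 · T[9,8]:8*1+28=36 · T[9,9]:9*0+1=1
[10] T[10,8]:8*36+462=750 · T[10,9]:9*1+36=45 · T[10,10]:10*0+1=1
[11] T[11,9]:9*45+750=1155 · T[11,10]:10*1+45=55
Read S(11,9) = 1155, S(11,10) = 55.

1155, 55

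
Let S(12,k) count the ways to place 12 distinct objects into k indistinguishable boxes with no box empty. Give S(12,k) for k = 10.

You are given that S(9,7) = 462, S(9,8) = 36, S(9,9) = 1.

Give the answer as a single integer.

[10] T[10,8]:8*36+462=750 · T[10,9]:9*1+36=45 · T[10,10]:10*0+1=1
[11] T[11,9]:9*45+750=1155 · T[11,10]:10*1+45=55
[12] T[12,10]:10*55+1155=1705
Read S(12,10) = 1705.

1705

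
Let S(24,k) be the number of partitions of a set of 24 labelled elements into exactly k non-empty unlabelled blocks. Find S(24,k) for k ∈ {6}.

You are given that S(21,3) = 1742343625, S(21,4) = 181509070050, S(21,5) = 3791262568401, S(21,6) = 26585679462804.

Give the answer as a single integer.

row 22: T[22][4]=4·181509070050+1742343625=727778623825  T[22][5]=5·3791262568401+181509070050=19137821912055  T[22][6]=6·26585679462804+3791262568401=163305339345225
row 23: T[23][5]=5·19137821912055+727778623825=96416888184100  T[23][6]=6·163305339345225+19137821912055=998969857983405
row 24: T[24][6]=6·998969857983405+96416888184100=6090236036084530
Read S(24,6) = 6090236036084530.

6090236036084530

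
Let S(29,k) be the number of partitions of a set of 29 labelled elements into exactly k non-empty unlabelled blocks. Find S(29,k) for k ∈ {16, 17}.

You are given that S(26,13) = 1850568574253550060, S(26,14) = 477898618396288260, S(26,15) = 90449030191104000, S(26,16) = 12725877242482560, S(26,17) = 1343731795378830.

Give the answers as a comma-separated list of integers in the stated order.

140694950355081071520, 21818248085373723570

row 27: T[27][14]=14·477898618396288260+1850568574253550060=8541149231801585700  T[27][15]=15·90449030191104000+477898618396288260=1834634071262848260  T[27][16]=16·12725877242482560+90449030191104000=294063066070824960  T[27][17]=17·1343731795378830+12725877242482560=35569317763922670
row 28: T[28][15]=15·1834634071262848260+8541149231801585700=36060660300744309600  T[28][16]=16·294063066070824960+1834634071262848260=6539643128396047620  T[28][17]=17·35569317763922670+294063066070824960=898741468057510350
row 29: T[29][16]=16·6539643128396047620+36060660300744309600=140694950355081071520  T[29][17]=17·898741468057510350+6539643128396047620=21818248085373723570
Read S(29,16) = 140694950355081071520, S(29,17) = 21818248085373723570.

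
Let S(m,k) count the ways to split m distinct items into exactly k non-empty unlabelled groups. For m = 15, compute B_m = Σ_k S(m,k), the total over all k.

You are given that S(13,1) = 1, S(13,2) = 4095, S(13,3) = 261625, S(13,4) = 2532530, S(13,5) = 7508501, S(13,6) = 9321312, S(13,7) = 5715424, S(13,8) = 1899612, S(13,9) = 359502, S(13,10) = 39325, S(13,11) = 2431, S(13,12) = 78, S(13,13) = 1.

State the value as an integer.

1382958545

@14  (14,1):1·1+0→1, (14,2):4095·2+1→8191, (14,3):261625·3+4095→788970, (14,4):2532530·4+261625→10391745, (14,5):7508501·5+2532530→40075035, (14,6):9321312·6+7508501→63436373, (14,7):5715424·7+9321312→49329280, (14,8):1899612·8+5715424→20912320, (14,9):359502·9+1899612→5135130, (14,10):39325·10+359502→752752, (14,11):2431·11+39325→66066, (14,12):78·12+2431→3367, (14,13):1·13+78→91, (14,14):0·14+1→1
@15  (15,1):1·1+0→1, (15,2):8191·2+1→16383, (15,3):788970·3+8191→2375101, (15,4):10391745·4+788970→42355950, (15,5):40075035·5+10391745→210766920, (15,6):63436373·6+40075035→420693273, (15,7):49329280·7+63436373→408741333, (15,8):20912320·8+49329280→216627840, (15,9):5135130·9+20912320→67128490, (15,10):752752·10+5135130→12662650, (15,11):66066·11+752752→1479478, (15,12):3367·12+66066→106470, (15,13):91·13+3367→4550, (15,14):1·14+91→105, (15,15):0·15+1→1
B_15 = ΣS(15,k) = 1+16383+2375101+42355950+210766920+420693273+408741333+216627840+67128490+12662650+1479478+106470+4550+105+1 = 1382958545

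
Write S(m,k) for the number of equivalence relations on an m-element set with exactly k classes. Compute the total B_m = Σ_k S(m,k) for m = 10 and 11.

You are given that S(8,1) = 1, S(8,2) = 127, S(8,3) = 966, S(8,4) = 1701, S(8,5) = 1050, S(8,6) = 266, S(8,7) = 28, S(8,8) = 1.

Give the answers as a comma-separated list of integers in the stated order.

r9: T_9,1=1×1+0=1; T_9,2=2×127+1=255; T_9,3=3×966+127=3025; T_9,4=4×1701+966=7770; T_9,5=5×1050+1701=6951; T_9,6=6×266+1050=2646; T_9,7=7×28+266=462; T_9,8=8×1+28=36; T_9,9=9×0+1=1
r10: T_10,1=1×1+0=1; T_10,2=2×255+1=511; T_10,3=3×3025+255=9330; T_10,4=4×7770+3025=34105; T_10,5=5×6951+7770=42525; T_10,6=6×2646+6951=22827; T_10,7=7×462+2646=5880; T_10,8=8×36+462=750; T_10,9=9×1+36=45; T_10,10=10×0+1=1
r11: T_11,1=1×1+0=1; T_11,2=2×511+1=1023; T_11,3=3×9330+511=28501; T_11,4=4×34105+9330=145750; T_11,5=5×42525+34105=246730; T_11,6=6×22827+42525=179487; T_11,7=7×5880+22827=63987; T_11,8=8×750+5880=11880; T_11,9=9×45+750=1155; T_11,10=10×1+45=55; T_11,11=11×0+1=1
B_10 = ΣS(10,k) = 1+511+9330+34105+42525+22827+5880+750+45+1 = 115975
B_11 = ΣS(11,k) = 1+1023+28501+145750+246730+179487+63987+11880+1155+55+1 = 678570

115975, 678570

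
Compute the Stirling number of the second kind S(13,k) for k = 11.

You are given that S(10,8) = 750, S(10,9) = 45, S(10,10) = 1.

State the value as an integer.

2431

row 11: T[11][9]=9·45+750=1155  T[11][10]=10·1+45=55  T[11][11]=11·0+1=1
row 12: T[12][10]=10·55+1155=1705  T[12][11]=11·1+55=66
row 13: T[13][11]=11·66+1705=2431
Read S(13,11) = 2431.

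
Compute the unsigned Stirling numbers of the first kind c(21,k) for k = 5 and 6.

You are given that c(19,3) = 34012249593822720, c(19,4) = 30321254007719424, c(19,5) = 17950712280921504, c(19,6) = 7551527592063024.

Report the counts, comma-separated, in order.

i=20: T(20,4)=34012249593822720+19·30321254007719424=610116075740491776 | T(20,5)=30321254007719424+19·17950712280921504=371384787345228000 | T(20,6)=17950712280921504+19·7551527592063024=161429736530118960
i=21: T(21,5)=610116075740491776+20·371384787345228000=8037811822645051776 | T(21,6)=371384787345228000+20·161429736530118960=3599979517947607200
Read c(21,5) = 8037811822645051776, c(21,6) = 3599979517947607200.

8037811822645051776, 3599979517947607200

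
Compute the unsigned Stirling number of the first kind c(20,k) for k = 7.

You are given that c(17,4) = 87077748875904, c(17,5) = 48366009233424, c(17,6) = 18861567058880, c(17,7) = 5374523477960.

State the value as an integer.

row 18: T[18][5]=17·48366009233424+87077748875904=909299905844112  T[18][6]=17·18861567058880+48366009233424=369012649234384  T[18][7]=17·5374523477960+18861567058880=110228466184200
row 19: T[19][6]=18·369012649234384+909299905844112=7551527592063024  T[19][7]=18·110228466184200+369012649234384=2353125040549984
row 20: T[20][7]=19·2353125040549984+7551527592063024=52260903362512720
Read c(20,7) = 52260903362512720.

52260903362512720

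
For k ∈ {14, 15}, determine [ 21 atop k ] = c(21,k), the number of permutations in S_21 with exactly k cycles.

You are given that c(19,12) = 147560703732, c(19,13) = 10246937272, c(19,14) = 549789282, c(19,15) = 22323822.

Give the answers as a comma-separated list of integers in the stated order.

i=20: T(20,13)=147560703732+19·10246937272=342252511900 | T(20,14)=10246937272+19·549789282=20692933630 | T(20,15)=549789282+19·22323822=973941900
i=21: T(21,14)=342252511900+20·20692933630=756111184500 | T(21,15)=20692933630+20·973941900=40171771630
Read c(21,14) = 756111184500, c(21,15) = 40171771630.

756111184500, 40171771630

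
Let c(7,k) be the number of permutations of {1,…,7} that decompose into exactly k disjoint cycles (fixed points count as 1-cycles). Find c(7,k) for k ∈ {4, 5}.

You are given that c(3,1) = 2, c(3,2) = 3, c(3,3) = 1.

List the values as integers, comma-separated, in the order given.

row 4: T[4][1]=3·2+0=6  T[4][2]=3·3+2=11  T[4][3]=3·1+3=6  T[4][4]=3·0+1=1
row 5: T[5][2]=4·11+6=50  T[5][3]=4·6+11=35  T[5][4]=4·1+6=10  T[5][5]=4·0+1=1
row 6: T[6][3]=5·35+50=225  T[6][4]=5·10+35=85  T[6][5]=5·1+10=15
row 7: T[7][4]=6·85+225=735  T[7][5]=6·15+85=175
Read c(7,4) = 735, c(7,5) = 175.

735, 175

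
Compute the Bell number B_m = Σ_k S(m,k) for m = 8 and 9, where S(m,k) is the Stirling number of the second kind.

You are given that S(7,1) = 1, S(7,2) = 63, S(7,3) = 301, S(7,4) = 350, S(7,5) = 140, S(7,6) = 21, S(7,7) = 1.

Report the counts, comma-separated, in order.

4140, 21147

r8: T_8,1=1×1+0=1; T_8,2=2×63+1=127; T_8,3=3×301+63=966; T_8,4=4×350+301=1701; T_8,5=5×140+350=1050; T_8,6=6×21+140=266; T_8,7=7×1+21=28; T_8,8=8×0+1=1
r9: T_9,1=1×1+0=1; T_9,2=2×127+1=255; T_9,3=3×966+127=3025; T_9,4=4×1701+966=7770; T_9,5=5×1050+1701=6951; T_9,6=6×266+1050=2646; T_9,7=7×28+266=462; T_9,8=8×1+28=36; T_9,9=9×0+1=1
B_8 = ΣS(8,k) = 1+127+966+1701+1050+266+28+1 = 4140
B_9 = ΣS(9,k) = 1+255+3025+7770+6951+2646+462+36+1 = 21147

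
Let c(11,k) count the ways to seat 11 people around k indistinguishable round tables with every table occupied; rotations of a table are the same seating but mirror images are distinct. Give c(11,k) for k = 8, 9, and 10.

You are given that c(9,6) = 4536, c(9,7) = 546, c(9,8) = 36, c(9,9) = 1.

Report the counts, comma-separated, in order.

[10] T[10,7]:9*546+4536=9450 · T[10,8]:9*36+546=870 · T[10,9]:9*1+36=45 · T[10,10]:9*0+1=1
[11] T[11,8]:10*870+9450=18150 · T[11,9]:10*45+870=1320 · T[11,10]:10*1+45=55
Read c(11,8) = 18150, c(11,9) = 1320, c(11,10) = 55.

18150, 1320, 55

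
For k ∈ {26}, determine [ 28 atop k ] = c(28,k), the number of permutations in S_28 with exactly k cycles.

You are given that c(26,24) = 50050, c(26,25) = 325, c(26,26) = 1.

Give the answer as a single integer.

@27  (27,25):325·26+50050→58500, (27,26):1·26+325→351
@28  (28,26):351·27+58500→67977
Read c(28,26) = 67977.

67977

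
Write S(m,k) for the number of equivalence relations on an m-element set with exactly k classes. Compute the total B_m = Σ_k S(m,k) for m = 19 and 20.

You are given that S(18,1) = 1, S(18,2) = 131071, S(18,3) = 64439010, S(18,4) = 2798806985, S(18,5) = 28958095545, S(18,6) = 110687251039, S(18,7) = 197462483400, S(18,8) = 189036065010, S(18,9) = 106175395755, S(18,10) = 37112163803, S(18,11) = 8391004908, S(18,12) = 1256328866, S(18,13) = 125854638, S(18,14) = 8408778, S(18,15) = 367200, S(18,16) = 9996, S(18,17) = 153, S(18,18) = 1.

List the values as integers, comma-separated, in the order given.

5832742205057, 51724158235372

i=19: T(19,1)=0+1·1=1 | T(19,2)=1+2·131071=262143 | T(19,3)=131071+3·64439010=193448101 | T(19,4)=64439010+4·2798806985=11259666950 | T(19,5)=2798806985+5·28958095545=147589284710 | T(19,6)=28958095545+6·110687251039=693081601779 | T(19,7)=110687251039+7·197462483400=1492924634839 | T(19,8)=197462483400+8·189036065010=1709751003480 | T(19,9)=189036065010+9·106175395755=1144614626805 | T(19,10)=106175395755+10·37112163803=477297033785 | T(19,11)=37112163803+11·8391004908=129413217791 | T(19,12)=8391004908+12·1256328866=23466951300 | T(19,13)=1256328866+13·125854638=2892439160 | T(19,14)=125854638+14·8408778=243577530 | T(19,15)=8408778+15·367200=13916778 | T(19,16)=367200+16·9996=527136 | T(19,17)=9996+17·153=12597 | T(19,18)=153+18·1=171 | T(19,19)=1+19·0=1
i=20: T(20,1)=0+1·1=1 | T(20,2)=1+2·262143=524287 | T(20,3)=262143+3·193448101=580606446 | T(20,4)=193448101+4·11259666950=45232115901 | T(20,5)=11259666950+5·147589284710=749206090500 | T(20,6)=147589284710+6·693081601779=4306078895384 | T(20,7)=693081601779+7·1492924634839=11143554045652 | T(20,8)=1492924634839+8·1709751003480=15170932662679 | T(20,9)=1709751003480+9·1144614626805=12011282644725 | T(20,10)=1144614626805+10·477297033785=5917584964655 | T(20,11)=477297033785+11·129413217791=1900842429486 | T(20,12)=129413217791+12·23466951300=411016633391 | T(20,13)=23466951300+13·2892439160=61068660380 | T(20,14)=2892439160+14·243577530=6302524580 | T(20,15)=243577530+15·13916778=452329200 | T(20,16)=13916778+16·527136=22350954 | T(20,17)=527136+17·12597=741285 | T(20,18)=12597+18·171=15675 | T(20,19)=171+19·1=190 | T(20,20)=1+20·0=1
B_19 = ΣS(19,k) = 1+262143+193448101+11259666950+147589284710+693081601779+1492924634839+1709751003480+1144614626805+477297033785+129413217791+23466951300+2892439160+243577530+13916778+527136+12597+171+1 = 5832742205057
B_20 = ΣS(20,k) = 1+524287+580606446+45232115901+749206090500+4306078895384+11143554045652+15170932662679+12011282644725+5917584964655+1900842429486+411016633391+61068660380+6302524580+452329200+22350954+741285+15675+190+1 = 51724158235372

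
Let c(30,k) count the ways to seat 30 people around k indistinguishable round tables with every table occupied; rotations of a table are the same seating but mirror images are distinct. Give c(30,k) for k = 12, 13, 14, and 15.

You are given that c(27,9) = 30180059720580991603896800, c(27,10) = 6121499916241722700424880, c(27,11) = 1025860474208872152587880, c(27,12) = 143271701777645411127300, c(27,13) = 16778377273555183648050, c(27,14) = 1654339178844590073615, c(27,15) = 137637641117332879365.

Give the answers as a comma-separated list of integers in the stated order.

[28] T[28,10]:27*6121499916241722700424880+30180059720580991603896800=195460557459107504515368560 · T[28,11]:27*1025860474208872152587880+6121499916241722700424880=33819732719881270820297640 · T[28,12]:27*143271701777645411127300+1025860474208872152587880=4894196422205298253024980 · T[28,13]:27*16778377273555183648050+143271701777645411127300=596287888163635369624650 · T[28,14]:27*1654339178844590073615+16778377273555183648050=61445535102359115635655 · T[28,15]:27*137637641117332879365+1654339178844590073615=5370555489012577816470
[29] T[29,11]:28*33819732719881270820297640+195460557459107504515368560=1142413073615783087483702480 · T[29,12]:28*4894196422205298253024980+33819732719881270820297640=170857232541629621904997080 · T[29,13]:28*596287888163635369624650+4894196422205298253024980=21590257290787088602515180 · T[29,14]:28*61445535102359115635655+596287888163635369624650=2316762871029690607422990 · T[29,15]:28*5370555489012577816470+61445535102359115635655=211821088794711294496815
[30] T[30,12]:29*170857232541629621904997080+1142413073615783087483702480=6097272817323042122728617800 · T[30,13]:29*21590257290787088602515180+170857232541629621904997080=796974693974455191377937300 · T[30,14]:29*2316762871029690607422990+21590257290787088602515180=88776380550648116217781890 · T[30,15]:29*211821088794711294496815+2316762871029690607422990=8459574446076318147830625
Read c(30,12) = 6097272817323042122728617800, c(30,13) = 796974693974455191377937300, c(30,14) = 88776380550648116217781890, c(30,15) = 8459574446076318147830625.

6097272817323042122728617800, 796974693974455191377937300, 88776380550648116217781890, 8459574446076318147830625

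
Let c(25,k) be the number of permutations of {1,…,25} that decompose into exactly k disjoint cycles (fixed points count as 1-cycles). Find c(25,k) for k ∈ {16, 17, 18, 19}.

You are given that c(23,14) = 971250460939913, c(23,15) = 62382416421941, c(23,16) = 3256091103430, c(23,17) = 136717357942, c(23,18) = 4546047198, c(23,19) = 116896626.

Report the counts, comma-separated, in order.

5700586321864500, 290886679867135, 12191224980000, 414908513800

row 24: T[24][15]=23·62382416421941+971250460939913=2406046038644556  T[24][16]=23·3256091103430+62382416421941=137272511800831  T[24][17]=23·136717357942+3256091103430=6400590336096  T[24][18]=23·4546047198+136717357942=241276443496  T[24][19]=23·116896626+4546047198=7234669596
row 25: T[25][16]=24·137272511800831+2406046038644556=5700586321864500  T[25][17]=24·6400590336096+137272511800831=290886679867135  T[25][18]=24·241276443496+6400590336096=12191224980000  T[25][19]=24·7234669596+241276443496=414908513800
Read c(25,16) = 5700586321864500, c(25,17) = 290886679867135, c(25,18) = 12191224980000, c(25,19) = 414908513800.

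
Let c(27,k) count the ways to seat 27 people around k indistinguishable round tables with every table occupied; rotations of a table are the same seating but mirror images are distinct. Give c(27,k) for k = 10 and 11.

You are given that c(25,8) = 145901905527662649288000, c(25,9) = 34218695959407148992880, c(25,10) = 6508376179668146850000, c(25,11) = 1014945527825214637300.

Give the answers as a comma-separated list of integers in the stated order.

6121499916241722700424880, 1025860474208872152587880

@26  (26,9):34218695959407148992880·25+145901905527662649288000→1001369304512841374110000, (26,10):6508376179668146850000·25+34218695959407148992880→196928100451110820242880, (26,11):1014945527825214637300·25+6508376179668146850000→31882014375298512782500
@27  (27,10):196928100451110820242880·26+1001369304512841374110000→6121499916241722700424880, (27,11):31882014375298512782500·26+196928100451110820242880→1025860474208872152587880
Read c(27,10) = 6121499916241722700424880, c(27,11) = 1025860474208872152587880.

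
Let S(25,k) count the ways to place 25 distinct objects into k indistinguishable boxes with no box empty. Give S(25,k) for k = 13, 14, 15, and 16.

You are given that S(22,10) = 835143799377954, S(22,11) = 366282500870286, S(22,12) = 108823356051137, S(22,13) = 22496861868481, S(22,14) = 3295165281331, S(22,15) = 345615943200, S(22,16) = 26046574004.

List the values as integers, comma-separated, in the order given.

114485073343744260, 25958110360896000, 4299394655347200, 526655161695960

i=23: T(23,11)=835143799377954+11·366282500870286=4864251308951100 | T(23,12)=366282500870286+12·108823356051137=1672162773483930 | T(23,13)=108823356051137+13·22496861868481=401282560341390 | T(23,14)=22496861868481+14·3295165281331=68629175807115 | T(23,15)=3295165281331+15·345615943200=8479404429331 | T(23,16)=345615943200+16·26046574004=762361127264
i=24: T(24,12)=4864251308951100+12·1672162773483930=24930204590758260 | T(24,13)=1672162773483930+13·401282560341390=6888836057922000 | T(24,14)=401282560341390+14·68629175807115=1362091021641000 | T(24,15)=68629175807115+15·8479404429331=195820242247080 | T(24,16)=8479404429331+16·762361127264=20677182465555
i=25: T(25,13)=24930204590758260+13·6888836057922000=114485073343744260 | T(25,14)=6888836057922000+14·1362091021641000=25958110360896000 | T(25,15)=1362091021641000+15·195820242247080=4299394655347200 | T(25,16)=195820242247080+16·20677182465555=526655161695960
Read S(25,13) = 114485073343744260, S(25,14) = 25958110360896000, S(25,15) = 4299394655347200, S(25,16) = 526655161695960.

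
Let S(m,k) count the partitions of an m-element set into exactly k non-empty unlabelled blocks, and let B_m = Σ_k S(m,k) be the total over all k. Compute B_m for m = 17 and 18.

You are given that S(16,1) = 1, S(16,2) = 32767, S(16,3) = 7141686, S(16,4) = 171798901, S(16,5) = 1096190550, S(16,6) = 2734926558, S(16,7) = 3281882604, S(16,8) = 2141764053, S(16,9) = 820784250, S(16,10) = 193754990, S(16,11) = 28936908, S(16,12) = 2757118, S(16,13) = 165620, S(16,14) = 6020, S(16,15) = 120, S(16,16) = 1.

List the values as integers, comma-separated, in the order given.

82864869804, 682076806159

@17  (17,1):1·1+0→1, (17,2):32767·2+1→65535, (17,3):7141686·3+32767→21457825, (17,4):171798901·4+7141686→694337290, (17,5):1096190550·5+171798901→5652751651, (17,6):2734926558·6+1096190550→17505749898, (17,7):3281882604·7+2734926558→25708104786, (17,8):2141764053·8+3281882604→20415995028, (17,9):820784250·9+2141764053→9528822303, (17,10):193754990·10+820784250→2758334150, (17,11):28936908·11+193754990→512060978, (17,12):2757118·12+28936908→62022324, (17,13):165620·13+2757118→4910178, (17,14):6020·14+165620→249900, (17,15):120·15+6020→7820, (17,16):1·16+120→136, (17,17):0·17+1→1
@18  (18,1):1·1+0→1, (18,2):65535·2+1→131071, (18,3):21457825·3+65535→64439010, (18,4):694337290·4+21457825→2798806985, (18,5):5652751651·5+694337290→28958095545, (18,6):17505749898·6+5652751651→110687251039, (18,7):25708104786·7+17505749898→197462483400, (18,8):20415995028·8+25708104786→189036065010, (18,9):9528822303·9+20415995028→106175395755, (18,10):2758334150·10+9528822303→37112163803, (18,11):512060978·11+2758334150→8391004908, (18,12):62022324·12+512060978→1256328866, (18,13):4910178·13+62022324→125854638, (18,14):249900·14+4910178→8408778, (18,15):7820·15+249900→367200, (18,16):136·16+7820→9996, (18,17):1·17+136→153, (18,18):0·18+1→1
B_17 = ΣS(17,k) = 1+65535+21457825+694337290+5652751651+17505749898+25708104786+20415995028+9528822303+2758334150+512060978+62022324+4910178+249900+7820+136+1 = 82864869804
B_18 = ΣS(18,k) = 1+131071+64439010+2798806985+28958095545+110687251039+197462483400+189036065010+106175395755+37112163803+8391004908+1256328866+125854638+8408778+367200+9996+153+1 = 682076806159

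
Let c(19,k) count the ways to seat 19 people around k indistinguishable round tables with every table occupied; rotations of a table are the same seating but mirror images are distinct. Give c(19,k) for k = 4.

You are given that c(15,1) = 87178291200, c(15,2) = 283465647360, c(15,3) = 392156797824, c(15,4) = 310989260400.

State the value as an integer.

r16: T_16,1=15×87178291200+0=1307674368000; T_16,2=15×283465647360+87178291200=4339163001600; T_16,3=15×392156797824+283465647360=6165817614720; T_16,4=15×310989260400+392156797824=5056995703824
r17: T_17,2=16×4339163001600+1307674368000=70734282393600; T_17,3=16×6165817614720+4339163001600=102992244837120; T_17,4=16×5056995703824+6165817614720=87077748875904
r18: T_18,3=17×102992244837120+70734282393600=1821602444624640; T_18,4=17×87077748875904+102992244837120=1583313975727488
r19: T_19,4=18×1583313975727488+1821602444624640=30321254007719424
Read c(19,4) = 30321254007719424.

30321254007719424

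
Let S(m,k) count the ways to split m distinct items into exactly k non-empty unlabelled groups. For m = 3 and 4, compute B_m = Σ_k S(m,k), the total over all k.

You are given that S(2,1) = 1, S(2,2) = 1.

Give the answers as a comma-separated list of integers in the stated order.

5, 15

i=3: T(3,1)=0+1·1=1 | T(3,2)=1+2·1=3 | T(3,3)=1+3·0=1
i=4: T(4,1)=0+1·1=1 | T(4,2)=1+2·3=7 | T(4,3)=3+3·1=6 | T(4,4)=1+4·0=1
B_3 = ΣS(3,k) = 1+3+1 = 5
B_4 = ΣS(4,k) = 1+7+6+1 = 15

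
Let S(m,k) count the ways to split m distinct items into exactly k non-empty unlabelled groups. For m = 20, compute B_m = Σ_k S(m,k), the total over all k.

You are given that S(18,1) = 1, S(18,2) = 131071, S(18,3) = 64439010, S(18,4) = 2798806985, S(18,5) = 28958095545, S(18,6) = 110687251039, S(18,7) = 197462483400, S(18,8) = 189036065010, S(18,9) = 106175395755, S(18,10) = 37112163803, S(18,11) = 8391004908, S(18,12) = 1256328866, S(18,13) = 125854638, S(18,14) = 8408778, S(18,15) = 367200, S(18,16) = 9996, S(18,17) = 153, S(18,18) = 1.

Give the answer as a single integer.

51724158235372

i=19: T(19,1)=0+1·1=1 | T(19,2)=1+2·131071=262143 | T(19,3)=131071+3·64439010=193448101 | T(19,4)=64439010+4·2798806985=11259666950 | T(19,5)=2798806985+5·28958095545=147589284710 | T(19,6)=28958095545+6·110687251039=693081601779 | T(19,7)=110687251039+7·197462483400=1492924634839 | T(19,8)=197462483400+8·189036065010=1709751003480 | T(19,9)=189036065010+9·106175395755=1144614626805 | T(19,10)=106175395755+10·37112163803=477297033785 | T(19,11)=37112163803+11·8391004908=129413217791 | T(19,12)=8391004908+12·1256328866=23466951300 | T(19,13)=1256328866+13·125854638=2892439160 | T(19,14)=125854638+14·8408778=243577530 | T(19,15)=8408778+15·367200=13916778 | T(19,16)=367200+16·9996=527136 | T(19,17)=9996+17·153=12597 | T(19,18)=153+18·1=171 | T(19,19)=1+19·0=1
i=20: T(20,1)=0+1·1=1 | T(20,2)=1+2·262143=524287 | T(20,3)=262143+3·193448101=580606446 | T(20,4)=193448101+4·11259666950=45232115901 | T(20,5)=11259666950+5·147589284710=749206090500 | T(20,6)=147589284710+6·693081601779=4306078895384 | T(20,7)=693081601779+7·1492924634839=11143554045652 | T(20,8)=1492924634839+8·1709751003480=15170932662679 | T(20,9)=1709751003480+9·1144614626805=12011282644725 | T(20,10)=1144614626805+10·477297033785=5917584964655 | T(20,11)=477297033785+11·129413217791=1900842429486 | T(20,12)=129413217791+12·23466951300=411016633391 | T(20,13)=23466951300+13·2892439160=61068660380 | T(20,14)=2892439160+14·243577530=6302524580 | T(20,15)=243577530+15·13916778=452329200 | T(20,16)=13916778+16·527136=22350954 | T(20,17)=527136+17·12597=741285 | T(20,18)=12597+18·171=15675 | T(20,19)=171+19·1=190 | T(20,20)=1+20·0=1
B_20 = ΣS(20,k) = 1+524287+580606446+45232115901+749206090500+4306078895384+11143554045652+15170932662679+12011282644725+5917584964655+1900842429486+411016633391+61068660380+6302524580+452329200+22350954+741285+15675+190+1 = 51724158235372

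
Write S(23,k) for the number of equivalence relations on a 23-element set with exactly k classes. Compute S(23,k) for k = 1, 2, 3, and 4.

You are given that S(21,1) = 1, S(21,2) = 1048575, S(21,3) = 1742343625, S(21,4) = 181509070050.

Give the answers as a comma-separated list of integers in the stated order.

r22: T_22,1=1×1+0=1; T_22,2=2×1048575+1=2097151; T_22,3=3×1742343625+1048575=5228079450; T_22,4=4×181509070050+1742343625=727778623825
r23: T_23,1=1×1+0=1; T_23,2=2×2097151+1=4194303; T_23,3=3×5228079450+2097151=15686335501; T_23,4=4×727778623825+5228079450=2916342574750
Read S(23,1) = 1, S(23,2) = 4194303, S(23,3) = 15686335501, S(23,4) = 2916342574750.

1, 4194303, 15686335501, 2916342574750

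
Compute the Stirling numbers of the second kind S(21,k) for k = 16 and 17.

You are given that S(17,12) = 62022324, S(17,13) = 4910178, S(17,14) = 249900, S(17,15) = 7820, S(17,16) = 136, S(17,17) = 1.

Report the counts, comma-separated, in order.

809944464, 34952799

r18: T_18,13=13×4910178+62022324=125854638; T_18,14=14×249900+4910178=8408778; T_18,15=15×7820+249900=367200; T_18,16=16×136+7820=9996; T_18,17=17×1+136=153
r19: T_19,14=14×8408778+125854638=243577530; T_19,15=15×367200+8408778=13916778; T_19,16=16×9996+367200=527136; T_19,17=17×153+9996=12597
r20: T_20,15=15×13916778+243577530=452329200; T_20,16=16×527136+13916778=22350954; T_20,17=17×12597+527136=741285
r21: T_21,16=16×22350954+452329200=809944464; T_21,17=17×741285+22350954=34952799
Read S(21,16) = 809944464, S(21,17) = 34952799.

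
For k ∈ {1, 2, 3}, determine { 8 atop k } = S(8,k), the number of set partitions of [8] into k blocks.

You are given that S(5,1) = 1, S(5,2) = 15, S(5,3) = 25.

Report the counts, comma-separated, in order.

@6  (6,1):1·1+0→1, (6,2):15·2+1→31, (6,3):25·3+15→90
@7  (7,1):1·1+0→1, (7,2):31·2+1→63, (7,3):90·3+31→301
@8  (8,1):1·1+0→1, (8,2):63·2+1→127, (8,3):301·3+63→966
Read S(8,1) = 1, S(8,2) = 127, S(8,3) = 966.

1, 127, 966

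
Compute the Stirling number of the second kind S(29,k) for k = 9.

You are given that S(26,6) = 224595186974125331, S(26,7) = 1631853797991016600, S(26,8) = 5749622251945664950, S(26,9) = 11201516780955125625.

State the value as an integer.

9452962848327254398506

i=27: T(27,7)=224595186974125331+7·1631853797991016600=11647571772911241531 | T(27,8)=1631853797991016600+8·5749622251945664950=47628831813556336200 | T(27,9)=5749622251945664950+9·11201516780955125625=106563273280541795575
i=28: T(28,8)=11647571772911241531+8·47628831813556336200=392678226281361931131 | T(28,9)=47628831813556336200+9·106563273280541795575=1006698291338432496375
i=29: T(29,9)=392678226281361931131+9·1006698291338432496375=9452962848327254398506
Read S(29,9) = 9452962848327254398506.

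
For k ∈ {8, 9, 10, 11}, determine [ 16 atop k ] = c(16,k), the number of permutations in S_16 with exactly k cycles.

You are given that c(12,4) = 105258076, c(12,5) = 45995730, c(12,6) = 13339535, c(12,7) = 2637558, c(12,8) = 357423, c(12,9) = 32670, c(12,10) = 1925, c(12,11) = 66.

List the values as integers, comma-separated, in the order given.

54631129553, 8207628000, 928095740, 78558480

r13: T_13,5=12×45995730+105258076=657206836; T_13,6=12×13339535+45995730=206070150; T_13,7=12×2637558+13339535=44990231; T_13,8=12×357423+2637558=6926634; T_13,9=12×32670+357423=749463; T_13,10=12×1925+32670=55770; T_13,11=12×66+1925=2717
r14: T_14,6=13×206070150+657206836=3336118786; T_14,7=13×44990231+206070150=790943153; T_14,8=13×6926634+44990231=135036473; T_14,9=13×749463+6926634=16669653; T_14,10=13×55770+749463=1474473; T_14,11=13×2717+55770=91091
r15: T_15,7=14×790943153+3336118786=14409322928; T_15,8=14×135036473+790943153=2681453775; T_15,9=14×16669653+135036473=368411615; T_15,10=14×1474473+16669653=37312275; T_15,11=14×91091+1474473=2749747
r16: T_16,8=15×2681453775+14409322928=54631129553; T_16,9=15×368411615+2681453775=8207628000; T_16,10=15×37312275+368411615=928095740; T_16,11=15×2749747+37312275=78558480
Read c(16,8) = 54631129553, c(16,9) = 8207628000, c(16,10) = 928095740, c(16,11) = 78558480.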